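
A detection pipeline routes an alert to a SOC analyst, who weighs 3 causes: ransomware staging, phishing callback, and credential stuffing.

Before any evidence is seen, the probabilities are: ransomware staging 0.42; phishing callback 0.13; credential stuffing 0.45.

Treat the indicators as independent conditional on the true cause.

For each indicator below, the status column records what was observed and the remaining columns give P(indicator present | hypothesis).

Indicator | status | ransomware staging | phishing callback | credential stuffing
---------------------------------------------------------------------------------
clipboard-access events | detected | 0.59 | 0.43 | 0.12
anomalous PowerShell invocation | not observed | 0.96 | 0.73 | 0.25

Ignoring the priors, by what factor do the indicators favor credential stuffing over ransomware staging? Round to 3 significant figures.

Joint likelihood of the indicator pattern under each hypothesis (using 1 − P(present | H) for each absent indicator):
  credential stuffing: 0.12 × (1 − 0.25) = 0.09
  ransomware staging: 0.59 × (1 − 0.96) = 0.0236
Bayes factor = 0.09 / 0.0236 ≈ 3.81

3.81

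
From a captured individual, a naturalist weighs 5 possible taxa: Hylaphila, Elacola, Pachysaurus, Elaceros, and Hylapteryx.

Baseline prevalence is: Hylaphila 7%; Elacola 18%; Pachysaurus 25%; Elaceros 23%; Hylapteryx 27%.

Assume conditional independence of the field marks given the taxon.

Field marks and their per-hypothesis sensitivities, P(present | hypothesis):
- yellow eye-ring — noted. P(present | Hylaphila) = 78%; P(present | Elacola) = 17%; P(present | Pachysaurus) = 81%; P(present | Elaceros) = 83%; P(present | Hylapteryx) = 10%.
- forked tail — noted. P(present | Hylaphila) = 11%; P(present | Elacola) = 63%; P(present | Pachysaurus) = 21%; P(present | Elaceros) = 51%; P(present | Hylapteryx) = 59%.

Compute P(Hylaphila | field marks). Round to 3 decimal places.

0.033

By Bayes' rule with conditional independence, the unnormalized weight for each hypothesis is prior × ∏ likelihoods:
  Hylaphila: 0.07 × 0.78 × 0.11 = 0.006006
  Elacola: 0.18 × 0.17 × 0.63 = 0.019278
  Pachysaurus: 0.25 × 0.81 × 0.21 = 0.042525
  Elaceros: 0.23 × 0.83 × 0.51 = 0.097359
  Hylapteryx: 0.27 × 0.10 × 0.59 = 0.01593
Normalizing constant Z = 0.006006 + 0.019278 + 0.042525 + 0.097359 + 0.01593 = 0.1811.
P(Hylaphila | evidence) = 0.006006 / 0.1811 ≈ 0.033.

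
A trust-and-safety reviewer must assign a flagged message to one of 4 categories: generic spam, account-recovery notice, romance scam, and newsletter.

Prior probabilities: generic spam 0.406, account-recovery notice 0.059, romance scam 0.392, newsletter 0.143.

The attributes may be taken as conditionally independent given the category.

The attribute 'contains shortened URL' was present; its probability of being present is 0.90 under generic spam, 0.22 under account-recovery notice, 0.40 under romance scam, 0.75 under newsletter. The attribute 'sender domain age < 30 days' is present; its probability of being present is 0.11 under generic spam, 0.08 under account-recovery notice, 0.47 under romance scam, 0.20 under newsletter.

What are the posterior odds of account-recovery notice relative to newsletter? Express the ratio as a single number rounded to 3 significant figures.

0.0484

Unnormalized posterior weight (prior times the attribute likelihoods) for each of the two hypotheses:
  account-recovery notice: 0.059 × 0.22 × 0.08 = 0.0010384
  newsletter: 0.143 × 0.75 × 0.20 = 0.02145
Odds(account-recovery notice : newsletter) = 0.0010384 / 0.02145 ≈ 0.0484.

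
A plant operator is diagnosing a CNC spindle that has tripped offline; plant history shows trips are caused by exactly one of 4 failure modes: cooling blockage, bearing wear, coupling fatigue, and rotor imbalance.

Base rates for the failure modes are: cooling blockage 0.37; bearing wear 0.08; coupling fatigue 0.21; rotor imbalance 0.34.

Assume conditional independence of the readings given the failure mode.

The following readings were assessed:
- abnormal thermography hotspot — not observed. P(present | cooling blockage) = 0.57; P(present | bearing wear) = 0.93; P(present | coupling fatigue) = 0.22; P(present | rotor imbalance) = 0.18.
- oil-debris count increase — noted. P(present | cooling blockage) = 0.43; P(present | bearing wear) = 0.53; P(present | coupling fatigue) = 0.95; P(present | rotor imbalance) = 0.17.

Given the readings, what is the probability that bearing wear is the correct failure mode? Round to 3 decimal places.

0.011

Multiply each prior by the joint likelihood of the reading pattern (using 1 − P(present | H) for each absent reading):
  cooling blockage: 0.37 × (1 − 0.57) × 0.43 = 0.068413
  bearing wear: 0.08 × (1 − 0.93) × 0.53 = 0.002968
  coupling fatigue: 0.21 × (1 − 0.22) × 0.95 = 0.15561
  rotor imbalance: 0.34 × (1 − 0.18) × 0.17 = 0.047396
The unnormalized weights sum to 0.27439.
P(bearing wear | evidence) = 0.002968 / 0.27439 ≈ 0.011.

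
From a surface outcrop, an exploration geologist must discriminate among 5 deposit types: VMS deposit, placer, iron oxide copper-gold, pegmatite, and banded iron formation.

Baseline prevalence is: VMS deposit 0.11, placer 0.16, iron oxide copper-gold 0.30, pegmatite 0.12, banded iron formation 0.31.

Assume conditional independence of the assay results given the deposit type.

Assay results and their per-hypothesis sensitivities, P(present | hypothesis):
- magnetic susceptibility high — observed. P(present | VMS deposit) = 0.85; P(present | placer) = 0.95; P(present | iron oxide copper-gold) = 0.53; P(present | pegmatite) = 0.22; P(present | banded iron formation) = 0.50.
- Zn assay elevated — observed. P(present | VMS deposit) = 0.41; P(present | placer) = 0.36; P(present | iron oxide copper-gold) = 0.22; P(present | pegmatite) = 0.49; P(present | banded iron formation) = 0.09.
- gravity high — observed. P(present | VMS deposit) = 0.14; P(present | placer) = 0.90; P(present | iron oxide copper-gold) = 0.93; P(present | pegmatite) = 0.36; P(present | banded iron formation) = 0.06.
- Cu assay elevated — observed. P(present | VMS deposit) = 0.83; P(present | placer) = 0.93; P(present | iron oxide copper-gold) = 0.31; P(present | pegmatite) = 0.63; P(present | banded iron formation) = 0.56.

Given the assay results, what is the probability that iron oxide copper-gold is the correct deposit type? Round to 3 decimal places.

Multiply each prior by the joint likelihood of the assay result pattern:
  VMS deposit: 0.11 × 0.85 × 0.41 × 0.14 × 0.83 = 0.0044545
  placer: 0.16 × 0.95 × 0.36 × 0.90 × 0.93 = 0.045801
  iron oxide copper-gold: 0.30 × 0.53 × 0.22 × 0.93 × 0.31 = 0.010085
  pegmatite: 0.12 × 0.22 × 0.49 × 0.36 × 0.63 = 0.0029339
  banded iron formation: 0.31 × 0.50 × 0.09 × 0.06 × 0.56 = 0.00046872
Normalizing constant Z = 0.0044545 + 0.045801 + 0.010085 + 0.0029339 + 0.00046872 = 0.063743.
P(iron oxide copper-gold | evidence) = 0.010085 / 0.063743 ≈ 0.158.

0.158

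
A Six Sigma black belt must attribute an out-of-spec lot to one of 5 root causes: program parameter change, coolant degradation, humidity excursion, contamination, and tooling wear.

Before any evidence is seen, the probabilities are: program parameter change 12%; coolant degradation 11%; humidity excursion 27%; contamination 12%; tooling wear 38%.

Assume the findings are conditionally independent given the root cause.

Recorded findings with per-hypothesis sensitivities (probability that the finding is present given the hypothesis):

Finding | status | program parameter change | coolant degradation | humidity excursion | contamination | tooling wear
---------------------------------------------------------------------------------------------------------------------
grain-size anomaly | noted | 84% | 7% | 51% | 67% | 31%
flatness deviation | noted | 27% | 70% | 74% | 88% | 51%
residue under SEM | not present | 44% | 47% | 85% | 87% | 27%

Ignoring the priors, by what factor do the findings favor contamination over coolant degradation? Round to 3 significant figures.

2.95

Take the product of per-finding likelihoods under each hypothesis (using 1 − P(present | H) for each absent finding), then divide.
  contamination: 0.67 × 0.88 × (1 − 0.87) = 0.076648
  coolant degradation: 0.07 × 0.70 × (1 − 0.47) = 0.02597
Bayes factor = 0.076648 / 0.02597 ≈ 2.95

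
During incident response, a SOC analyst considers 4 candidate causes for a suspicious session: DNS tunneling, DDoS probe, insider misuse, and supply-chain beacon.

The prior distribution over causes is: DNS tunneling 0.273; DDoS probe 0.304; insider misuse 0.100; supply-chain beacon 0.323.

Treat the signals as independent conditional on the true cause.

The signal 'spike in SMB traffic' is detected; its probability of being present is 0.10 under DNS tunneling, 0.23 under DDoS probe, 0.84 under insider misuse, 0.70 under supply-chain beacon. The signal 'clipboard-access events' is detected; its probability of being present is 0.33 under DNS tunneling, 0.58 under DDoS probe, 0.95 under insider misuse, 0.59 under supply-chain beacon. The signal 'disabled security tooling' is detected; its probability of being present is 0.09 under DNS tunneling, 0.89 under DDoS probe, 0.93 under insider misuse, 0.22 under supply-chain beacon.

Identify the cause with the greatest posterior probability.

For each hypothesis, the unnormalized posterior weight is prior × product of the signal likelihoods:
  DNS tunneling: 0.273 × 0.10 × 0.33 × 0.09 = 0.00081081
  DDoS probe: 0.304 × 0.23 × 0.58 × 0.89 = 0.036093
  insider misuse: 0.100 × 0.84 × 0.95 × 0.93 = 0.074214
  supply-chain beacon: 0.323 × 0.70 × 0.59 × 0.22 = 0.029348
The unnormalized weights sum to 0.14047.
P(DNS tunneling | evidence) ≈ 0.00081081 / 0.14047 ≈ 0.006
P(DDoS probe | evidence) ≈ 0.036093 / 0.14047 ≈ 0.257
P(insider misuse | evidence) ≈ 0.074214 / 0.14047 ≈ 0.528
P(supply-chain beacon | evidence) ≈ 0.029348 / 0.14047 ≈ 0.209
The largest is 0.528, so insider misuse is most probable.

insider misuse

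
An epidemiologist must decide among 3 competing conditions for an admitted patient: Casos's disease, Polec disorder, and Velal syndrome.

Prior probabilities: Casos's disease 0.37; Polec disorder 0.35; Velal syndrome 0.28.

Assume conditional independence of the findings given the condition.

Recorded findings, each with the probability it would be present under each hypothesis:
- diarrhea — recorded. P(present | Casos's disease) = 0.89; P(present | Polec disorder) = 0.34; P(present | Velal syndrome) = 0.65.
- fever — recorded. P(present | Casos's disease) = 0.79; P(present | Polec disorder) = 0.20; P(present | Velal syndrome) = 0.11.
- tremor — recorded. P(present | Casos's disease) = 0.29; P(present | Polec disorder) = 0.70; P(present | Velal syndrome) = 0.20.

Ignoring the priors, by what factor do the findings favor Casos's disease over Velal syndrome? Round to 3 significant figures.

14.3

Joint likelihood of the evidence pattern under each hypothesis:
  Casos's disease: 0.89 × 0.79 × 0.29 = 0.2039
  Velal syndrome: 0.65 × 0.11 × 0.20 = 0.0143
Bayes factor = 0.2039 / 0.0143 ≈ 14.3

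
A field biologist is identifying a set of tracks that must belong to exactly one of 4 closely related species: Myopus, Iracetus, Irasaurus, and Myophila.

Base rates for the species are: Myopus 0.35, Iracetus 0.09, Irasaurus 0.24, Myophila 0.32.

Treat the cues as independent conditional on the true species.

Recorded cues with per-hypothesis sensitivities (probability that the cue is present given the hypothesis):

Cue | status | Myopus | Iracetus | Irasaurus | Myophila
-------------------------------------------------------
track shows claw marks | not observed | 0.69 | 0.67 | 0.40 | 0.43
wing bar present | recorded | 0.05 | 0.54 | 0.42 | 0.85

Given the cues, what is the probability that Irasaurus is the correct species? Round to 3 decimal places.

For each hypothesis, the unnormalized posterior weight is prior × product of the cue likelihoods (using 1 − P(present | H) for each absent cue):
  Myopus: 0.35 × (1 − 0.69) × 0.05 = 0.005425
  Iracetus: 0.09 × (1 − 0.67) × 0.54 = 0.016038
  Irasaurus: 0.24 × (1 − 0.40) × 0.42 = 0.06048
  Myophila: 0.32 × (1 − 0.43) × 0.85 = 0.15504
The unnormalized weights sum to 0.23698.
P(Irasaurus | evidence) = 0.06048 / 0.23698 ≈ 0.255.

0.255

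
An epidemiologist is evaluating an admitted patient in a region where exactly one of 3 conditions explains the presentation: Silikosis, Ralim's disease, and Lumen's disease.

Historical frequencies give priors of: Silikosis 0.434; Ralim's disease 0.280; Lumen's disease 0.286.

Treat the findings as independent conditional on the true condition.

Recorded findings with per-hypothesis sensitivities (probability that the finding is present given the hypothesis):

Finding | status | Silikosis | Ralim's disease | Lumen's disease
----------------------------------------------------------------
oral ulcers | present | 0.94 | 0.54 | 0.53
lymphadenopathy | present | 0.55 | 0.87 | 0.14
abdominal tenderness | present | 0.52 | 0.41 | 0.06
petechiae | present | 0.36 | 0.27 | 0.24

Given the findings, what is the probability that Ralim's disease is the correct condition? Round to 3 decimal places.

For each hypothesis, the unnormalized posterior weight is prior × product of the finding likelihoods:
  Silikosis: 0.434 × 0.94 × 0.55 × 0.52 × 0.36 = 0.042004
  Ralim's disease: 0.280 × 0.54 × 0.87 × 0.41 × 0.27 = 0.014562
  Lumen's disease: 0.286 × 0.53 × 0.14 × 0.06 × 0.24 = 0.00030559
Marginal likelihood of the evidence = 0.056871.
P(Ralim's disease | evidence) = 0.014562 / 0.056871 ≈ 0.256.

0.256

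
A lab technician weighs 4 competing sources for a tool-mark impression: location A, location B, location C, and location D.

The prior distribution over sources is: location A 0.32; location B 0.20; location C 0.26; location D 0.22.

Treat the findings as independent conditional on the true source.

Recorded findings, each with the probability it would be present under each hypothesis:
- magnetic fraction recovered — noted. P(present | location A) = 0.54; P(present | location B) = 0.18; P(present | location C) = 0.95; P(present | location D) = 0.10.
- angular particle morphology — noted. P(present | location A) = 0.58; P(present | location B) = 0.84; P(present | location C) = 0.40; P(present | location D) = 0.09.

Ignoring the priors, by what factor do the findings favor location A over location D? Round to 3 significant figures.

34.8

Take the product of per-finding likelihoods under each hypothesis, then divide.
  location A: 0.54 × 0.58 = 0.3132
  location D: 0.10 × 0.09 = 0.009
Bayes factor = 0.3132 / 0.009 ≈ 34.8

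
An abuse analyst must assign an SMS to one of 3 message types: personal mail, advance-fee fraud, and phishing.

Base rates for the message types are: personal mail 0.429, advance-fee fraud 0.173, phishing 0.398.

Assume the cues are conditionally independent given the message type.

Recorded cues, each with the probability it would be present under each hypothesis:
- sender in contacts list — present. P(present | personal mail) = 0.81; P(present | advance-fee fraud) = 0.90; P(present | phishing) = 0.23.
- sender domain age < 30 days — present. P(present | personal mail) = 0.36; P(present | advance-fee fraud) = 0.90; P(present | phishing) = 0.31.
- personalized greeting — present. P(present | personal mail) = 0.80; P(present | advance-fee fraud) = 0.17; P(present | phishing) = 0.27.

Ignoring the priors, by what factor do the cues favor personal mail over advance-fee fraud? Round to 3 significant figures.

Take the product of per-cue likelihoods under each hypothesis, then divide.
  personal mail: 0.81 × 0.36 × 0.80 = 0.23328
  advance-fee fraud: 0.90 × 0.90 × 0.17 = 0.1377
Bayes factor = 0.23328 / 0.1377 ≈ 1.69

1.69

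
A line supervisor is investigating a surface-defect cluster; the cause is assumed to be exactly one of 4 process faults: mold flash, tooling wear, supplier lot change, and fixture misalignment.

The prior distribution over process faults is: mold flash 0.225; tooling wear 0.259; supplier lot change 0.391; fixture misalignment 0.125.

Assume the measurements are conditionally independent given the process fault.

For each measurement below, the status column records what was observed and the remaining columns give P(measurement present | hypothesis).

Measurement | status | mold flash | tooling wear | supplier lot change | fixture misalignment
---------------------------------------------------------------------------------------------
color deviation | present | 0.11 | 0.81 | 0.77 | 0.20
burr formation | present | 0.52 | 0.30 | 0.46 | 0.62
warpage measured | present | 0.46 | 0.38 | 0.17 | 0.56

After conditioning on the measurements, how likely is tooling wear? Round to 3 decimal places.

Multiply each prior by the joint likelihood of the measurement pattern:
  mold flash: 0.225 × 0.11 × 0.52 × 0.46 = 0.0059202
  tooling wear: 0.259 × 0.81 × 0.30 × 0.38 = 0.023916
  supplier lot change: 0.391 × 0.77 × 0.46 × 0.17 = 0.023544
  fixture misalignment: 0.125 × 0.20 × 0.62 × 0.56 = 0.00868
Normalizing constant Z = 0.0059202 + 0.023916 + 0.023544 + 0.00868 = 0.06206.
P(tooling wear | evidence) = 0.023916 / 0.06206 ≈ 0.385.

0.385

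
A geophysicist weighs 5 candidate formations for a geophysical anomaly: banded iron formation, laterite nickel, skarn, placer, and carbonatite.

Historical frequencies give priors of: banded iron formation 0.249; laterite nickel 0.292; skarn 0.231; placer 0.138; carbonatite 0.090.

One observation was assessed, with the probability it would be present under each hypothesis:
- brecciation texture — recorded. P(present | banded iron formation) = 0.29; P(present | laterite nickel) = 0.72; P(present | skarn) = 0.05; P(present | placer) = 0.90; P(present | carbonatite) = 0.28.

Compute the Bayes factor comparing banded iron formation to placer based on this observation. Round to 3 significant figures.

0.322

Likelihood of this observation under each hypothesis:
  banded iron formation: 0.29
  placer: 0.9
Bayes factor = 0.29 / 0.9 ≈ 0.322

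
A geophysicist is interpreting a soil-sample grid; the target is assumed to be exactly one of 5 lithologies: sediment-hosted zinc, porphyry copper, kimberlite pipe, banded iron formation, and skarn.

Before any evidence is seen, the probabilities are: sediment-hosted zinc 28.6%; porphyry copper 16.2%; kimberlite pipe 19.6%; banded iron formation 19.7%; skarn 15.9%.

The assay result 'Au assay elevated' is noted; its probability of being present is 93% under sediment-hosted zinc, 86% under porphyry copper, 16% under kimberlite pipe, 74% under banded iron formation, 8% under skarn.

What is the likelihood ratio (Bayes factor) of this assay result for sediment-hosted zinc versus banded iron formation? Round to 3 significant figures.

The Bayes factor is the ratio of the two likelihoods.
  sediment-hosted zinc: 0.93
  banded iron formation: 0.74
Bayes factor = 0.93 / 0.74 ≈ 1.26

1.26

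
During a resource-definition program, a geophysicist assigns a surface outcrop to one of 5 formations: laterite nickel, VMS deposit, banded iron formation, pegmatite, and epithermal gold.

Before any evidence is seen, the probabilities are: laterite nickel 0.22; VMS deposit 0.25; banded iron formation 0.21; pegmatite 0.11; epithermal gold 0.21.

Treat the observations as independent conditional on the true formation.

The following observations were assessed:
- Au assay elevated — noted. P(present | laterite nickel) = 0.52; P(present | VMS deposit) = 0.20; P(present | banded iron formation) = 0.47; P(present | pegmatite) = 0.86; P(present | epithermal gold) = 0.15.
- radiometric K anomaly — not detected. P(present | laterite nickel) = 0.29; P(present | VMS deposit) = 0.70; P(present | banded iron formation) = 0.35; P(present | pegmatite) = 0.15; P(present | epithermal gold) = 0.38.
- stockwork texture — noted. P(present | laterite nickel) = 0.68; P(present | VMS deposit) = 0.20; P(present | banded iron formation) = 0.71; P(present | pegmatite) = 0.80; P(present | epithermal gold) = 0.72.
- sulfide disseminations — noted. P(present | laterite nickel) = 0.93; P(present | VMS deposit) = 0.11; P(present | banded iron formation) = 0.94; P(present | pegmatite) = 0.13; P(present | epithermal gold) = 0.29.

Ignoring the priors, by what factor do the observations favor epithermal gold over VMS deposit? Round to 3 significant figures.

14.7

The Bayes factor is the ratio of the joint likelihoods of the evidence pattern under the two hypotheses (using 1 − P(present | H) for each absent observation).
  epithermal gold: 0.15 × (1 − 0.38) × 0.72 × 0.29 = 0.019418
  VMS deposit: 0.20 × (1 − 0.70) × 0.20 × 0.11 = 0.00132
Bayes factor = 0.019418 / 0.00132 ≈ 14.7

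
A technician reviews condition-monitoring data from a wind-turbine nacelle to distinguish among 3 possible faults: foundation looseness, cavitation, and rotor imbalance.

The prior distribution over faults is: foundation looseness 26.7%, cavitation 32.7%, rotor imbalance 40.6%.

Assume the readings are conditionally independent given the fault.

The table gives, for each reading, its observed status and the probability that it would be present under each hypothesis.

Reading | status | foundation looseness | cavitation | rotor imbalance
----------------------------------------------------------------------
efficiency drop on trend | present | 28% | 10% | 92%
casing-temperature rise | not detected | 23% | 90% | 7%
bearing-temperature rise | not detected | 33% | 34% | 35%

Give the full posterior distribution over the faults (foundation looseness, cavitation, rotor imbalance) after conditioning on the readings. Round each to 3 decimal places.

0.145, 0.008, 0.847

For each hypothesis, the unnormalized posterior weight is prior × product of the reading likelihoods (using 1 − P(present | H) for each absent reading):
  foundation looseness: 0.267 × 0.28 × (1 − 0.23) × (1 − 0.33) = 0.038569
  cavitation: 0.327 × 0.10 × (1 − 0.90) × (1 − 0.34) = 0.0021582
  rotor imbalance: 0.406 × 0.92 × (1 − 0.07) × (1 − 0.35) = 0.22579
The unnormalized weights sum to 0.26652.
P(foundation looseness | evidence) = 0.038569 / 0.26652 ≈ 0.145
P(cavitation | evidence) = 0.0021582 / 0.26652 ≈ 0.008
P(rotor imbalance | evidence) = 0.22579 / 0.26652 ≈ 0.847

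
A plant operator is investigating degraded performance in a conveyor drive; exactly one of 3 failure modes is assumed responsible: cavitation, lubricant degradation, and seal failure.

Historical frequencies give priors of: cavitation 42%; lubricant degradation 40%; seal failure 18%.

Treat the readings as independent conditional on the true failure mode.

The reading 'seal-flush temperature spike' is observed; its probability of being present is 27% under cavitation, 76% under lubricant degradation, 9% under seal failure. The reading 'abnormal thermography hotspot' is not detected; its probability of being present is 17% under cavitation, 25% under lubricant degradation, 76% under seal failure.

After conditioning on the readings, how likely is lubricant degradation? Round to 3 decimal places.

Multiply each prior by the joint likelihood of the reading pattern (using 1 − P(present | H) for each absent reading):
  cavitation: 0.42 × 0.27 × (1 − 0.17) = 0.094122
  lubricant degradation: 0.40 × 0.76 × (1 − 0.25) = 0.228
  seal failure: 0.18 × 0.09 × (1 − 0.76) = 0.003888
The unnormalized weights sum to 0.32601.
P(lubricant degradation | evidence) = 0.228 / 0.32601 ≈ 0.699.

0.699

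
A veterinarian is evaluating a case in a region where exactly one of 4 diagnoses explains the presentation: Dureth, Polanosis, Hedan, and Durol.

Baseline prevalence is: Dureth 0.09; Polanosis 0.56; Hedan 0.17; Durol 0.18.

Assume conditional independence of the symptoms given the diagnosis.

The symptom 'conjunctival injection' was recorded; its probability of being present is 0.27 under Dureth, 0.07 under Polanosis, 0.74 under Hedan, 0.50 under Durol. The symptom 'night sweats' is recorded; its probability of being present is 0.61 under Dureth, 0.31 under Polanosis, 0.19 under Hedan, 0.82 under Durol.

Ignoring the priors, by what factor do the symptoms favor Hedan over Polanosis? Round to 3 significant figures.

6.48

The Bayes factor is the ratio of the joint likelihoods of the symptom pattern under the two hypotheses.
  Hedan: 0.74 × 0.19 = 0.1406
  Polanosis: 0.07 × 0.31 = 0.0217
Bayes factor = 0.1406 / 0.0217 ≈ 6.48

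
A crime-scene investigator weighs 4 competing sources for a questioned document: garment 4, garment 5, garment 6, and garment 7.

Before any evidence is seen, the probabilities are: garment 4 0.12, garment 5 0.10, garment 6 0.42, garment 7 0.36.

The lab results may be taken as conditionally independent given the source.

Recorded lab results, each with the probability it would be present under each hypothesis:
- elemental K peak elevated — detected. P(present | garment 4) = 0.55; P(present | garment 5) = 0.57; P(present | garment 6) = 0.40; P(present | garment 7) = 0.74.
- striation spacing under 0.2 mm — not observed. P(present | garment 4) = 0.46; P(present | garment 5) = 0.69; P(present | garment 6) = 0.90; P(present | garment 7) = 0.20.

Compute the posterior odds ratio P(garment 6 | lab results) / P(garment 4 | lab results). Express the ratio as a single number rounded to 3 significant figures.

0.471

Posterior odds equal prior odds times the likelihood ratio; only the two competing hypotheses matter (using 1 − P(present | H) for each absent lab result).
  garment 6: 0.42 × 0.40 × (1 − 0.90) = 0.0168
  garment 4: 0.12 × 0.55 × (1 − 0.46) = 0.03564
Odds(garment 6 : garment 4) = 0.0168 / 0.03564 ≈ 0.471.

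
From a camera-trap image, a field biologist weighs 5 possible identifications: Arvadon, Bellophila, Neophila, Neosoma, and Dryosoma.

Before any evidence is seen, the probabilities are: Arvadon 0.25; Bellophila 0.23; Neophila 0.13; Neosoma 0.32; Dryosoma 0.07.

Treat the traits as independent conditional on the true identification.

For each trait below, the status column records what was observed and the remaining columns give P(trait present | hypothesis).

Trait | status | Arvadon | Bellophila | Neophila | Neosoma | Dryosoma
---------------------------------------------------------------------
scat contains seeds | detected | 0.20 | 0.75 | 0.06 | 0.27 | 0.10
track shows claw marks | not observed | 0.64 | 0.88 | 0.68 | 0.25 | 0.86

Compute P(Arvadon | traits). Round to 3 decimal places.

For each hypothesis, the unnormalized posterior weight is prior × product of the trait likelihoods (using 1 − P(present | H) for each absent trait):
  Arvadon: 0.25 × 0.20 × (1 − 0.64) = 0.018
  Bellophila: 0.23 × 0.75 × (1 − 0.88) = 0.0207
  Neophila: 0.13 × 0.06 × (1 − 0.68) = 0.002496
  Neosoma: 0.32 × 0.27 × (1 − 0.25) = 0.0648
  Dryosoma: 0.07 × 0.10 × (1 − 0.86) = 0.00098
Normalizing constant Z = 0.018 + 0.0207 + 0.002496 + 0.0648 + 0.00098 = 0.10698.
P(Arvadon | evidence) = 0.018 / 0.10698 ≈ 0.168.

0.168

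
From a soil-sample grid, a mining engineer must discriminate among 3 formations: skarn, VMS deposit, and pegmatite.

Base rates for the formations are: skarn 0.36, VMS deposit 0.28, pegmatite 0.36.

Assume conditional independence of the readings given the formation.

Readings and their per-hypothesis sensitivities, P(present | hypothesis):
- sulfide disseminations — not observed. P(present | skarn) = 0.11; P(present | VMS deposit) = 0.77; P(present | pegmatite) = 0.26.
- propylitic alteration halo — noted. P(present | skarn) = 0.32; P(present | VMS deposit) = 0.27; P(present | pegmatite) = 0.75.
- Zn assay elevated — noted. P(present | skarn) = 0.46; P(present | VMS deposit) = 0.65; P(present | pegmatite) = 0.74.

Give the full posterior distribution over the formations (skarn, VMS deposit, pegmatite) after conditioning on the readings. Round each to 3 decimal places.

0.229, 0.055, 0.717

By Bayes' rule with conditional independence, the unnormalized weight for each hypothesis is prior × ∏ likelihoods (using 1 − P(present | H) for each absent reading):
  skarn: 0.36 × (1 − 0.11) × 0.32 × 0.46 = 0.047163
  VMS deposit: 0.28 × (1 − 0.77) × 0.27 × 0.65 = 0.011302
  pegmatite: 0.36 × (1 − 0.26) × 0.75 × 0.74 = 0.14785
Normalizing constant Z = 0.047163 + 0.011302 + 0.14785 = 0.20632.
P(skarn | evidence) = 0.047163 / 0.20632 ≈ 0.229
P(VMS deposit | evidence) = 0.011302 / 0.20632 ≈ 0.055
P(pegmatite | evidence) = 0.14785 / 0.20632 ≈ 0.717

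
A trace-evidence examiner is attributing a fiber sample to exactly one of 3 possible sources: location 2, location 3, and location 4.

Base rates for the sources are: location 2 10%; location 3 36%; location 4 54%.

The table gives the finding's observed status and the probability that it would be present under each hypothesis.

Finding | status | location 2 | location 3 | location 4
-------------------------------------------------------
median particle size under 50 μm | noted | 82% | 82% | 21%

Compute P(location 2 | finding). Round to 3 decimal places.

0.167

Multiply each prior by the likelihood of the finding:
  location 2: 0.10 × 0.82 = 0.082
  location 3: 0.36 × 0.82 = 0.2952
  location 4: 0.54 × 0.21 = 0.1134
The unnormalized weights sum to 0.4906.
P(location 2 | evidence) = 0.082 / 0.4906 ≈ 0.167.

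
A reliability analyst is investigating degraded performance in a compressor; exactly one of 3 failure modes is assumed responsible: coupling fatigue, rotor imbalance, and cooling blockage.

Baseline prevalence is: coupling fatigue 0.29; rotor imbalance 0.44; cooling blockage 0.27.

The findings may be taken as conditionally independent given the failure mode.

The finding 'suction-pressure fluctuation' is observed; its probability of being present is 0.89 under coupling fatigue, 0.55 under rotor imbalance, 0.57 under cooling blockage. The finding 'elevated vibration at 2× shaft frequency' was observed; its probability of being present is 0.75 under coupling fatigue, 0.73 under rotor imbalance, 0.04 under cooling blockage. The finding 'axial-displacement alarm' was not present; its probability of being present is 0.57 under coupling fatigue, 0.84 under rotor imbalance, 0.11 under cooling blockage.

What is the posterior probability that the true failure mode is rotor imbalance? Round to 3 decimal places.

By Bayes' rule with conditional independence, the unnormalized weight for each hypothesis is prior × ∏ likelihoods (using 1 − P(present | H) for each absent finding):
  coupling fatigue: 0.29 × 0.89 × 0.75 × (1 − 0.57) = 0.083237
  rotor imbalance: 0.44 × 0.55 × 0.73 × (1 − 0.84) = 0.028266
  cooling blockage: 0.27 × 0.57 × 0.04 × (1 − 0.11) = 0.0054788
The unnormalized weights sum to 0.11698.
P(rotor imbalance | evidence) = 0.028266 / 0.11698 ≈ 0.242.

0.242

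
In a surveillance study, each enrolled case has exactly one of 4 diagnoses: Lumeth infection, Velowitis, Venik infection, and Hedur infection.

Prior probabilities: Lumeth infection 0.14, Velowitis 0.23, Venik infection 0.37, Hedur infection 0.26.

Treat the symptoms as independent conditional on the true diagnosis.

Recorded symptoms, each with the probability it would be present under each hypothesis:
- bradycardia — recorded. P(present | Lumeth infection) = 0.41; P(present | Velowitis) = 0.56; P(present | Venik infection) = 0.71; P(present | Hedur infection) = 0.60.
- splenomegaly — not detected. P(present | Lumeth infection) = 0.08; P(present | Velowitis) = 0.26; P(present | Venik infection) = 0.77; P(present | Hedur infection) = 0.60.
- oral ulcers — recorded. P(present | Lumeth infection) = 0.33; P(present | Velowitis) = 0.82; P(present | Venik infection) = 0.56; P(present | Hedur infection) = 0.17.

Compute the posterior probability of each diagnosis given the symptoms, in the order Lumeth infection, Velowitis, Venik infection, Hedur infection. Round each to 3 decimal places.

0.124, 0.558, 0.242, 0.076

By Bayes' rule with conditional independence, the unnormalized weight for each hypothesis is prior × ∏ likelihoods (using 1 − P(present | H) for each absent symptom):
  Lumeth infection: 0.14 × 0.41 × (1 − 0.08) × 0.33 = 0.017427
  Velowitis: 0.23 × 0.56 × (1 − 0.26) × 0.82 = 0.078156
  Venik infection: 0.37 × 0.71 × (1 − 0.77) × 0.56 = 0.033836
  Hedur infection: 0.26 × 0.60 × (1 − 0.60) × 0.17 = 0.010608
Normalizing constant Z = 0.017427 + 0.078156 + 0.033836 + 0.010608 = 0.14003.
P(Lumeth infection | evidence) = 0.017427 / 0.14003 ≈ 0.124
P(Velowitis | evidence) = 0.078156 / 0.14003 ≈ 0.558
P(Venik infection | evidence) = 0.033836 / 0.14003 ≈ 0.242
P(Hedur infection | evidence) = 0.010608 / 0.14003 ≈ 0.076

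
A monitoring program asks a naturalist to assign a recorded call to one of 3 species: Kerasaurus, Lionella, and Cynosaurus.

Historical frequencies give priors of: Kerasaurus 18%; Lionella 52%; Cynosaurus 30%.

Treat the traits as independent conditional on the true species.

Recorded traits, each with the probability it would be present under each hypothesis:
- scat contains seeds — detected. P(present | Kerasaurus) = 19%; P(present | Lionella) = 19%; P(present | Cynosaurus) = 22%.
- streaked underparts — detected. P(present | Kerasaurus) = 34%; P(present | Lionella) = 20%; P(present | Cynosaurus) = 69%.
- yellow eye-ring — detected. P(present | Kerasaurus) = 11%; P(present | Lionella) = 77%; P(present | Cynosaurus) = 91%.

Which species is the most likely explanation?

Cynosaurus

For each hypothesis, the unnormalized posterior weight is prior × product of the trait likelihoods:
  Kerasaurus: 0.18 × 0.19 × 0.34 × 0.11 = 0.0012791
  Lionella: 0.52 × 0.19 × 0.20 × 0.77 = 0.015215
  Cynosaurus: 0.30 × 0.22 × 0.69 × 0.91 = 0.041441
Marginal likelihood of the evidence = 0.057936.
P(Kerasaurus | evidence) ≈ 0.0012791 / 0.057936 ≈ 0.022
P(Lionella | evidence) ≈ 0.015215 / 0.057936 ≈ 0.263
P(Cynosaurus | evidence) ≈ 0.041441 / 0.057936 ≈ 0.715
The largest is 0.715, so Cynosaurus is most probable.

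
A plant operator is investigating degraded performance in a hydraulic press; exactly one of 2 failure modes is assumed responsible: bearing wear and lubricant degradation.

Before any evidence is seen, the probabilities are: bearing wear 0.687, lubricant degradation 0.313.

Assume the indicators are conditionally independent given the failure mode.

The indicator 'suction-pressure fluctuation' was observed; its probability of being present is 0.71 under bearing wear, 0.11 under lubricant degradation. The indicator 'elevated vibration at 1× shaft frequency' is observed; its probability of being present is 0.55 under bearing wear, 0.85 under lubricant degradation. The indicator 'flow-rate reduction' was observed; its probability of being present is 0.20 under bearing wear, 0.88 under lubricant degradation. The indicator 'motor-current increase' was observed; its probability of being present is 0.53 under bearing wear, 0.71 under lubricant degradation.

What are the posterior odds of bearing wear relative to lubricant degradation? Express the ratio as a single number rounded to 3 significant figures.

1.56

The normalizing constant cancels in an odds ratio, so compute prior × likelihood for the two hypotheses only:
  bearing wear: 0.687 × 0.71 × 0.55 × 0.20 × 0.53 = 0.028437
  lubricant degradation: 0.313 × 0.11 × 0.85 × 0.88 × 0.71 = 0.018285
Posterior odds = 0.028437 / 0.018285 ≈ 1.56.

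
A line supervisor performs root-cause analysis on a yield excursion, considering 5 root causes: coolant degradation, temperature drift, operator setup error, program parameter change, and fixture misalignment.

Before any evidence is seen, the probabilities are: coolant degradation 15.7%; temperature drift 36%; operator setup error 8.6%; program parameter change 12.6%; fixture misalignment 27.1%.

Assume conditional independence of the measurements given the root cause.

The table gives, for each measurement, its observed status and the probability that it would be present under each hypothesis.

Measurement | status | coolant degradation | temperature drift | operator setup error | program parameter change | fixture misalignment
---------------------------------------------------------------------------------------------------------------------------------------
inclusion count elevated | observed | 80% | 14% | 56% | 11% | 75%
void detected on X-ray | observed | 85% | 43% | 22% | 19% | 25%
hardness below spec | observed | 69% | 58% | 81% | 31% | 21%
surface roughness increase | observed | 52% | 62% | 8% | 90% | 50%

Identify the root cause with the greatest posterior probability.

For each hypothesis, the unnormalized posterior weight is prior × product of the measurement likelihoods:
  coolant degradation: 0.157 × 0.80 × 0.85 × 0.69 × 0.52 = 0.038305
  temperature drift: 0.360 × 0.14 × 0.43 × 0.58 × 0.62 = 0.0077933
  operator setup error: 0.086 × 0.56 × 0.22 × 0.81 × 0.08 = 0.00068657
  program parameter change: 0.126 × 0.11 × 0.19 × 0.31 × 0.90 = 0.00073472
  fixture misalignment: 0.271 × 0.75 × 0.25 × 0.21 × 0.50 = 0.0053353
Marginal likelihood of the evidence = 0.052855.
P(coolant degradation | evidence) ≈ 0.038305 / 0.052855 ≈ 0.725
P(temperature drift | evidence) ≈ 0.0077933 / 0.052855 ≈ 0.147
P(operator setup error | evidence) ≈ 0.00068657 / 0.052855 ≈ 0.013
P(program parameter change | evidence) ≈ 0.00073472 / 0.052855 ≈ 0.014
P(fixture misalignment | evidence) ≈ 0.0053353 / 0.052855 ≈ 0.101
The largest is 0.725, so coolant degradation is most probable.

coolant degradation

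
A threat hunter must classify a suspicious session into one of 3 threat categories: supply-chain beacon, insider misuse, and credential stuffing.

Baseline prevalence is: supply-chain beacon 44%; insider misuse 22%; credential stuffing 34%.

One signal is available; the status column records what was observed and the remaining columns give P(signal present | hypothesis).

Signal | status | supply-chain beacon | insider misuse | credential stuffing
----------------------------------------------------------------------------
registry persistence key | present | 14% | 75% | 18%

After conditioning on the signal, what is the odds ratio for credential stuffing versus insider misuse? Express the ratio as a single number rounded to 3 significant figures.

Unnormalized posterior weight (prior times the signal likelihood) for each of the two hypotheses:
  credential stuffing: 0.34 × 0.18 = 0.0612
  insider misuse: 0.22 × 0.75 = 0.165
Posterior odds = 0.0612 / 0.165 ≈ 0.371.

0.371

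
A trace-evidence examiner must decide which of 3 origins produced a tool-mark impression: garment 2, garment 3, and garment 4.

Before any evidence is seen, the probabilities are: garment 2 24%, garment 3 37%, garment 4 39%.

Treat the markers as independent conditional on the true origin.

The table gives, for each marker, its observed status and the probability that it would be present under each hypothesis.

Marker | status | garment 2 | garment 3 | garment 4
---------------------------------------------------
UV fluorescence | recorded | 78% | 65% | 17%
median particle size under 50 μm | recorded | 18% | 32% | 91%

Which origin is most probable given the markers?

For each hypothesis, the unnormalized posterior weight is prior × product of the marker likelihoods:
  garment 2: 0.24 × 0.78 × 0.18 = 0.033696
  garment 3: 0.37 × 0.65 × 0.32 = 0.07696
  garment 4: 0.39 × 0.17 × 0.91 = 0.060333
Marginal likelihood of the evidence = 0.17099.
P(garment 2 | evidence) ≈ 0.033696 / 0.17099 ≈ 0.197
P(garment 3 | evidence) ≈ 0.07696 / 0.17099 ≈ 0.450
P(garment 4 | evidence) ≈ 0.060333 / 0.17099 ≈ 0.353
The largest is 0.450, so garment 3 is most probable.

garment 3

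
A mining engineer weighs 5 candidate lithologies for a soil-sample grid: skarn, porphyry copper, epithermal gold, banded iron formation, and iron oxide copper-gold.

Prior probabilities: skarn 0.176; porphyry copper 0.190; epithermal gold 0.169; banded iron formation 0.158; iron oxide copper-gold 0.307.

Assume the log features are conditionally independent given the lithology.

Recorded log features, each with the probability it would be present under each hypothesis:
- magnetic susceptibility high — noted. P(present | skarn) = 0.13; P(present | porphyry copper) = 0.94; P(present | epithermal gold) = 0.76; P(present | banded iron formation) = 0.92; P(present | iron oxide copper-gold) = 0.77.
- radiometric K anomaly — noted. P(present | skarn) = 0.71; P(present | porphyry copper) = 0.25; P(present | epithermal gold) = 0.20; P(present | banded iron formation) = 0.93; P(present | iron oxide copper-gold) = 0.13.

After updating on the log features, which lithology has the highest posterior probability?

By Bayes' rule with conditional independence, the unnormalized weight for each hypothesis is prior × ∏ likelihoods:
  skarn: 0.176 × 0.13 × 0.71 = 0.016245
  porphyry copper: 0.190 × 0.94 × 0.25 = 0.04465
  epithermal gold: 0.169 × 0.76 × 0.20 = 0.025688
  banded iron formation: 0.158 × 0.92 × 0.93 = 0.13518
  iron oxide copper-gold: 0.307 × 0.77 × 0.13 = 0.030731
Normalizing constant Z = 0.016245 + 0.04465 + 0.025688 + 0.13518 + 0.030731 = 0.2525.
P(skarn | evidence) ≈ 0.016245 / 0.2525 ≈ 0.064
P(porphyry copper | evidence) ≈ 0.04465 / 0.2525 ≈ 0.177
P(epithermal gold | evidence) ≈ 0.025688 / 0.2525 ≈ 0.102
P(banded iron formation | evidence) ≈ 0.13518 / 0.2525 ≈ 0.535
P(iron oxide copper-gold | evidence) ≈ 0.030731 / 0.2525 ≈ 0.122
The largest is 0.535, so banded iron formation is most probable.

banded iron formation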